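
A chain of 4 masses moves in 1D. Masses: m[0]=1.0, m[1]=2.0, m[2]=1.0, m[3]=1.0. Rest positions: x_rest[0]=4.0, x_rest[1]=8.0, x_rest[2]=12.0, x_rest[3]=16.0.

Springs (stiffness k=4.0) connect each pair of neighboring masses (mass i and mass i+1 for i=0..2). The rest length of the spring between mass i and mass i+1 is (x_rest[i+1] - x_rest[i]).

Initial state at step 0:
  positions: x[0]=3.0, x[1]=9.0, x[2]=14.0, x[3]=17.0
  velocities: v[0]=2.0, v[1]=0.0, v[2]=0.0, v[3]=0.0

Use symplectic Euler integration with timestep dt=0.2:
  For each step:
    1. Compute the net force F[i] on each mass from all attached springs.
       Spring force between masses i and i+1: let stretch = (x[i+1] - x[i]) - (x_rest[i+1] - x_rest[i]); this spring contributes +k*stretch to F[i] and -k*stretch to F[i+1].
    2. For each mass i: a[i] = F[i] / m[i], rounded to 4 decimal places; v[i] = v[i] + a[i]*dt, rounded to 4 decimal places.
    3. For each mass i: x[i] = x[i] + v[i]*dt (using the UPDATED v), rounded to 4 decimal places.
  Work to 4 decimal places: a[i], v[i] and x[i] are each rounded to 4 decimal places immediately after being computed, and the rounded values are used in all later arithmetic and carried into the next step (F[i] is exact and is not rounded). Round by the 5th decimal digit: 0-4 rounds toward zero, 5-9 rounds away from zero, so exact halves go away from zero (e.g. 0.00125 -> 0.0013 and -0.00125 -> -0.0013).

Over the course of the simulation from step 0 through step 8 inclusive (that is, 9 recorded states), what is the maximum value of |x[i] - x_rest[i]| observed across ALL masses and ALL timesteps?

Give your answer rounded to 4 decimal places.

Answer: 3.0803

Derivation:
Step 0: x=[3.0000 9.0000 14.0000 17.0000] v=[2.0000 0.0000 0.0000 0.0000]
Step 1: x=[3.7200 8.9200 13.6800 17.1600] v=[3.6000 -0.4000 -1.6000 0.8000]
Step 2: x=[4.6320 8.8048 13.1552 17.4032] v=[4.5600 -0.5760 -2.6240 1.2160]
Step 3: x=[5.5716 8.7038 12.6140 17.6067] v=[4.6982 -0.5050 -2.7059 1.0176]
Step 4: x=[6.3724 8.6650 12.2460 17.6514] v=[4.0040 -0.1938 -1.8399 0.2234]
Step 5: x=[6.9000 8.7293 12.1699 17.4712] v=[2.6381 0.3216 -0.3804 -0.9009]
Step 6: x=[7.0803 8.9225 12.3915 17.0828] v=[0.9015 0.9661 1.1082 -1.9419]
Step 7: x=[6.9154 9.2459 12.8087 16.5838] v=[-0.8247 1.6168 2.0860 -2.4949]
Step 8: x=[6.4833 9.6678 13.2599 16.1208] v=[-2.1603 2.1097 2.2558 -2.3150]
Max displacement = 3.0803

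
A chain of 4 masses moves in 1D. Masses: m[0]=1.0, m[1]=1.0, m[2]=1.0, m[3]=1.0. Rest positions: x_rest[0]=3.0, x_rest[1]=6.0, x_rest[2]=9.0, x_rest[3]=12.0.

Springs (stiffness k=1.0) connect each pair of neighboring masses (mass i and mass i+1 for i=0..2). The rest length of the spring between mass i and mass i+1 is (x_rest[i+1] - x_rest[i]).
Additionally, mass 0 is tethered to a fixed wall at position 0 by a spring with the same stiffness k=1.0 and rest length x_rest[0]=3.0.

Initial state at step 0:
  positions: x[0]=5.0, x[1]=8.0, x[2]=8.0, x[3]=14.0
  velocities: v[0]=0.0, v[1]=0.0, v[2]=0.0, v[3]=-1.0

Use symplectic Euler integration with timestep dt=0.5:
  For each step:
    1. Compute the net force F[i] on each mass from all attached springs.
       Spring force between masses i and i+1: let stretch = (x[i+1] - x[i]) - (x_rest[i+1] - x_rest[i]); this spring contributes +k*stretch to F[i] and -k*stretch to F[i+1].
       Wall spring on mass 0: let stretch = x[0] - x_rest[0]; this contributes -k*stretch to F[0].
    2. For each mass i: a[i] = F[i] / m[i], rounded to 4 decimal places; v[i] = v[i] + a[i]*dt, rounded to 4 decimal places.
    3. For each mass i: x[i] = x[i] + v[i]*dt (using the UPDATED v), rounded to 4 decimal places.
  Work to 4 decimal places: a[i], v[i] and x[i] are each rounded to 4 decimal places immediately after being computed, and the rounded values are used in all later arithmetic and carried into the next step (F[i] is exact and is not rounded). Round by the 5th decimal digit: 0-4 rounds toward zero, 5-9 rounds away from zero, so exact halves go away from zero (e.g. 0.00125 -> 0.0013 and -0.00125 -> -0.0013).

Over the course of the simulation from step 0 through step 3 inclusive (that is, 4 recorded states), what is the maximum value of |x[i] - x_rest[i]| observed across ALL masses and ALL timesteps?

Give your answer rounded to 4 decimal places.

Answer: 2.8282

Derivation:
Step 0: x=[5.0000 8.0000 8.0000 14.0000] v=[0.0000 0.0000 0.0000 -1.0000]
Step 1: x=[4.5000 7.2500 9.5000 12.7500] v=[-1.0000 -1.5000 3.0000 -2.5000]
Step 2: x=[3.5625 6.3750 11.2500 11.4375] v=[-1.8750 -1.7500 3.5000 -2.6250]
Step 3: x=[2.4375 6.0156 11.8282 10.8281] v=[-2.2500 -0.7188 1.1563 -1.2188]
Max displacement = 2.8282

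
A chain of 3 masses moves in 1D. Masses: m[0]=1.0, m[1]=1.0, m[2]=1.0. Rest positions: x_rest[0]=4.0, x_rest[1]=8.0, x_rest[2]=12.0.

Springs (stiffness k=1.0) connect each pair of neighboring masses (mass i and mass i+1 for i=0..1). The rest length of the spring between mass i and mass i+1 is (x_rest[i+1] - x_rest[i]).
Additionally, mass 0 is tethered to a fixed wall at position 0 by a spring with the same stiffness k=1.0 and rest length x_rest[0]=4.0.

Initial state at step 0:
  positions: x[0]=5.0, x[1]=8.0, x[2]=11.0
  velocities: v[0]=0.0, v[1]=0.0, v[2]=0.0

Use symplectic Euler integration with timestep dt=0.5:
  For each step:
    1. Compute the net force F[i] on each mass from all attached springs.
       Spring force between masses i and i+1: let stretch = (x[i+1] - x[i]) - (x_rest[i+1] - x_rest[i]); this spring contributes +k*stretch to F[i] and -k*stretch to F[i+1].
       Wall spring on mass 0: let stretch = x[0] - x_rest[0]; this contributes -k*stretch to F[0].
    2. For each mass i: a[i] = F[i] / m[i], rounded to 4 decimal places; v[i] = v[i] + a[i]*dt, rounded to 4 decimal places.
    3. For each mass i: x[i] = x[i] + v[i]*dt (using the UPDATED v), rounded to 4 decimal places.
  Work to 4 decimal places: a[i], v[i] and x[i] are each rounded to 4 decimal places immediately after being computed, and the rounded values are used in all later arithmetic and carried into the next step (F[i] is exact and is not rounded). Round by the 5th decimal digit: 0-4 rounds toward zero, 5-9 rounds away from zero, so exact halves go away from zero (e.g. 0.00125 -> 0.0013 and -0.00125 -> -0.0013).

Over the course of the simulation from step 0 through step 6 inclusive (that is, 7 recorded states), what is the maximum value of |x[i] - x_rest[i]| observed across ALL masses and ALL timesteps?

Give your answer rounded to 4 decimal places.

Step 0: x=[5.0000 8.0000 11.0000] v=[0.0000 0.0000 0.0000]
Step 1: x=[4.5000 8.0000 11.2500] v=[-1.0000 0.0000 0.5000]
Step 2: x=[3.7500 7.9375 11.6875] v=[-1.5000 -0.1250 0.8750]
Step 3: x=[3.1094 7.7656 12.1875] v=[-1.2813 -0.3438 1.0000]
Step 4: x=[2.8555 7.5351 12.5821] v=[-0.5079 -0.4610 0.7891]
Step 5: x=[3.0576 7.3965 12.7149] v=[0.4042 -0.2773 0.2656]
Step 6: x=[3.5801 7.5028 12.5181] v=[1.0449 0.2125 -0.3936]
Max displacement = 1.1445

Answer: 1.1445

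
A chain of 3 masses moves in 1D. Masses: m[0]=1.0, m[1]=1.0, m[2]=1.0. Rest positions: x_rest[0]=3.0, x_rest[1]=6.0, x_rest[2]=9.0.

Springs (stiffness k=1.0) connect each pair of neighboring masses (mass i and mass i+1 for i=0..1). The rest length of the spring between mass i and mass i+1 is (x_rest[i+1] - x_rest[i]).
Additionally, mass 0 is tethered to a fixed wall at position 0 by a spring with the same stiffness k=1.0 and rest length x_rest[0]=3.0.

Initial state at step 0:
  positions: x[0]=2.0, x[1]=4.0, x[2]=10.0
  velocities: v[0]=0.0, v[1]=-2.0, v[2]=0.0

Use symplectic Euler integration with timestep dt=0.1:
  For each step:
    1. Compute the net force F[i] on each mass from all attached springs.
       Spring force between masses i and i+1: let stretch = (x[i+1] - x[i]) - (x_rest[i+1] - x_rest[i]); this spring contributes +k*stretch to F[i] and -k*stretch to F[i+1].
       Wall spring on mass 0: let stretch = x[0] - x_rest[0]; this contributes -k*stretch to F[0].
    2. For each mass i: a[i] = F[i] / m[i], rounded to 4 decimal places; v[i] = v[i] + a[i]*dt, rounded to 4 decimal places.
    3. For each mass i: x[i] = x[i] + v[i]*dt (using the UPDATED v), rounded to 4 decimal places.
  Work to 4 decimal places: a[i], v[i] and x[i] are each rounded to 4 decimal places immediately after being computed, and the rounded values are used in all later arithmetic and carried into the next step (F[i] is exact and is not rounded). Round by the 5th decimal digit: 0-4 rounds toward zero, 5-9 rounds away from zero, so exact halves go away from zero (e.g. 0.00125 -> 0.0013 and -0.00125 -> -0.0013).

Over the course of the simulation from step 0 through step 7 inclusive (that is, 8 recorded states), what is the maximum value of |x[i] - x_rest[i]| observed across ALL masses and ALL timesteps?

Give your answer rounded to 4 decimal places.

Answer: 2.3770

Derivation:
Step 0: x=[2.0000 4.0000 10.0000] v=[0.0000 -2.0000 0.0000]
Step 1: x=[2.0000 3.8400 9.9700] v=[0.0000 -1.6000 -0.3000]
Step 2: x=[1.9984 3.7229 9.9087] v=[-0.0160 -1.1710 -0.6130]
Step 3: x=[1.9941 3.6504 9.8155] v=[-0.0434 -0.7249 -0.9316]
Step 4: x=[1.9864 3.6230 9.6907] v=[-0.0772 -0.2740 -1.2481]
Step 5: x=[1.9752 3.6399 9.5352] v=[-0.1122 0.1691 -1.5549]
Step 6: x=[1.9609 3.6991 9.3508] v=[-0.1433 0.5922 -1.8444]
Step 7: x=[1.9443 3.7975 9.1398] v=[-0.1656 0.9836 -2.1096]
Max displacement = 2.3770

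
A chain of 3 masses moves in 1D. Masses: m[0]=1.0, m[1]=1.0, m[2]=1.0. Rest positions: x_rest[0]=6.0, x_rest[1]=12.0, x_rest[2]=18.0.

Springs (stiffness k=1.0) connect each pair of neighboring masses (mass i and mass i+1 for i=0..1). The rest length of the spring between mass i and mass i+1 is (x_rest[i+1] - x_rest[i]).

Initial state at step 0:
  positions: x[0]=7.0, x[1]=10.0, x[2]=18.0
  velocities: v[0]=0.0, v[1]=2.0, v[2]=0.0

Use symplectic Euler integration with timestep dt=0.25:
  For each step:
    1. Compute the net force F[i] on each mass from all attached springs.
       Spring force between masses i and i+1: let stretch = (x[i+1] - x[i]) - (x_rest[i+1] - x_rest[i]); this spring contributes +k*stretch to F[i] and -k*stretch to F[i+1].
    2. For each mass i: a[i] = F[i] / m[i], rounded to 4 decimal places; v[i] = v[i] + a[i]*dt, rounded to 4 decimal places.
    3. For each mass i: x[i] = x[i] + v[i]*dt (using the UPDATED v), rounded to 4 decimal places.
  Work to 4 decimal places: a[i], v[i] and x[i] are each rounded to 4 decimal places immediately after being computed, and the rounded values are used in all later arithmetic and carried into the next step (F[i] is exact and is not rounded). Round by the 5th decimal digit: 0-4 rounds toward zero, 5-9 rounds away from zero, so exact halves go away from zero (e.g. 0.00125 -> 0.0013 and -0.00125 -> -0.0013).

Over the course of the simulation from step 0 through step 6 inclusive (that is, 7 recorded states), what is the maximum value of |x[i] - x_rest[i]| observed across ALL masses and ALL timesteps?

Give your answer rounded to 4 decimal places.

Step 0: x=[7.0000 10.0000 18.0000] v=[0.0000 2.0000 0.0000]
Step 1: x=[6.8125 10.8125 17.8750] v=[-0.7500 3.2500 -0.5000]
Step 2: x=[6.5000 11.8164 17.6836] v=[-1.2500 4.0156 -0.7656]
Step 3: x=[6.1448 12.8547 17.5005] v=[-1.4209 4.1533 -0.7324]
Step 4: x=[5.8340 13.7640 17.4020] v=[-1.2434 3.6373 -0.3939]
Step 5: x=[5.6438 14.4051 17.4512] v=[-0.7609 2.5643 0.1966]
Step 6: x=[5.6262 14.6890 17.6850] v=[-0.0706 1.1355 0.9351]
Max displacement = 2.6890

Answer: 2.6890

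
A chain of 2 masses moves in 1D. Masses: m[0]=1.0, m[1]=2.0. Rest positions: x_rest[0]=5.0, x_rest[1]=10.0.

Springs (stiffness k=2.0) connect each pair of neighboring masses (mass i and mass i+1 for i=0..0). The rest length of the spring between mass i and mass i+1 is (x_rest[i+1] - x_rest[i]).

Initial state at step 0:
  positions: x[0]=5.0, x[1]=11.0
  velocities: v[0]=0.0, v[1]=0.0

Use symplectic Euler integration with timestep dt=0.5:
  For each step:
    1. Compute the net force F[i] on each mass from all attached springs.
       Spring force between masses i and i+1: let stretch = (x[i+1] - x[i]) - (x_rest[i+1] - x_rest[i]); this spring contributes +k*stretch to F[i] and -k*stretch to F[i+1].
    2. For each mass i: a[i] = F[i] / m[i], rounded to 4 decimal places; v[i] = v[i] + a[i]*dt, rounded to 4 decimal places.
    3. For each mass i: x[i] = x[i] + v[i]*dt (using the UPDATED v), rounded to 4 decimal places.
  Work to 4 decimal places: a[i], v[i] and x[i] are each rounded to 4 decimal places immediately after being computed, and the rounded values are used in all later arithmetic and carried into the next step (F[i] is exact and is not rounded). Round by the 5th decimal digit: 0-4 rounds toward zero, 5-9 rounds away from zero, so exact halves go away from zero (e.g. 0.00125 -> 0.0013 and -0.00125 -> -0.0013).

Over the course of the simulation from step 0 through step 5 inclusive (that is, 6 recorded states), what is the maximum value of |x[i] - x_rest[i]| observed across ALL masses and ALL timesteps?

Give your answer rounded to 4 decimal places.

Step 0: x=[5.0000 11.0000] v=[0.0000 0.0000]
Step 1: x=[5.5000 10.7500] v=[1.0000 -0.5000]
Step 2: x=[6.1250 10.4375] v=[1.2500 -0.6250]
Step 3: x=[6.4063 10.2969] v=[0.5625 -0.2813]
Step 4: x=[6.1329 10.4336] v=[-0.5469 0.2734]
Step 5: x=[5.5098 10.7452] v=[-1.2462 0.6231]
Max displacement = 1.4063

Answer: 1.4063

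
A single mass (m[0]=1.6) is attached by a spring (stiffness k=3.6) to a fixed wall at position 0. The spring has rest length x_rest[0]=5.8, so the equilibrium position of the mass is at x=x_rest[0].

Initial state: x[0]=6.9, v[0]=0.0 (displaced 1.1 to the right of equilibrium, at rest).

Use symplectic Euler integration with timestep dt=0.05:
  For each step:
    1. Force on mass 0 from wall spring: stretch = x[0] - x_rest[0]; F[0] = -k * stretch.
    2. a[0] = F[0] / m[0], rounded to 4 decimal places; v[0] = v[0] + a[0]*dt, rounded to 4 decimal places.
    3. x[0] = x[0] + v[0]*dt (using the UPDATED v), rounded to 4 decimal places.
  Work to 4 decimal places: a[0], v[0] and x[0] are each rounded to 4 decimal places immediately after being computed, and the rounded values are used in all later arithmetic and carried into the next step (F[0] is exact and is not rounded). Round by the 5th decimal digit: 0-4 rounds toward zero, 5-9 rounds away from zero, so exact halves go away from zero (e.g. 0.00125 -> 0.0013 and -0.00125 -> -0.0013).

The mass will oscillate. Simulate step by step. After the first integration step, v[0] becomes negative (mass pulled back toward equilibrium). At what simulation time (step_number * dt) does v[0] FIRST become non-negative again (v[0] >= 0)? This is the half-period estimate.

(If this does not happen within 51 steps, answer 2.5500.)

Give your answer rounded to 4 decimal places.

Step 0: x=[6.9000] v=[0.0000]
Step 1: x=[6.8938] v=[-0.1238]
Step 2: x=[6.8815] v=[-0.2469]
Step 3: x=[6.8631] v=[-0.3686]
Step 4: x=[6.8387] v=[-0.4882]
Step 5: x=[6.8084] v=[-0.6051]
Step 6: x=[6.7725] v=[-0.7185]
Step 7: x=[6.7311] v=[-0.8279]
Step 8: x=[6.6845] v=[-0.9327]
Step 9: x=[6.6329] v=[-1.0322]
Step 10: x=[6.5766] v=[-1.1259]
Step 11: x=[6.5159] v=[-1.2133]
Step 12: x=[6.4512] v=[-1.2938]
Step 13: x=[6.3828] v=[-1.3671]
Step 14: x=[6.3112] v=[-1.4327]
Step 15: x=[6.2367] v=[-1.4902]
Step 16: x=[6.1597] v=[-1.5393]
Step 17: x=[6.0807] v=[-1.5798]
Step 18: x=[6.0001] v=[-1.6114]
Step 19: x=[5.9184] v=[-1.6339]
Step 20: x=[5.8360] v=[-1.6472]
Step 21: x=[5.7534] v=[-1.6513]
Step 22: x=[5.6711] v=[-1.6461]
Step 23: x=[5.5895] v=[-1.6316]
Step 24: x=[5.5091] v=[-1.6079]
Step 25: x=[5.4303] v=[-1.5752]
Step 26: x=[5.3536] v=[-1.5336]
Step 27: x=[5.2794] v=[-1.4834]
Step 28: x=[5.2082] v=[-1.4248]
Step 29: x=[5.1403] v=[-1.3582]
Step 30: x=[5.0761] v=[-1.2840]
Step 31: x=[5.0160] v=[-1.2026]
Step 32: x=[4.9603] v=[-1.1144]
Step 33: x=[4.9093] v=[-1.0199]
Step 34: x=[4.8633] v=[-0.9197]
Step 35: x=[4.8226] v=[-0.8143]
Step 36: x=[4.7874] v=[-0.7043]
Step 37: x=[4.7579] v=[-0.5904]
Step 38: x=[4.7342] v=[-0.4732]
Step 39: x=[4.7165] v=[-0.3533]
Step 40: x=[4.7049] v=[-0.2314]
Step 41: x=[4.6995] v=[-0.1082]
Step 42: x=[4.7003] v=[0.0156]
First v>=0 after going negative at step 42, time=2.1000

Answer: 2.1000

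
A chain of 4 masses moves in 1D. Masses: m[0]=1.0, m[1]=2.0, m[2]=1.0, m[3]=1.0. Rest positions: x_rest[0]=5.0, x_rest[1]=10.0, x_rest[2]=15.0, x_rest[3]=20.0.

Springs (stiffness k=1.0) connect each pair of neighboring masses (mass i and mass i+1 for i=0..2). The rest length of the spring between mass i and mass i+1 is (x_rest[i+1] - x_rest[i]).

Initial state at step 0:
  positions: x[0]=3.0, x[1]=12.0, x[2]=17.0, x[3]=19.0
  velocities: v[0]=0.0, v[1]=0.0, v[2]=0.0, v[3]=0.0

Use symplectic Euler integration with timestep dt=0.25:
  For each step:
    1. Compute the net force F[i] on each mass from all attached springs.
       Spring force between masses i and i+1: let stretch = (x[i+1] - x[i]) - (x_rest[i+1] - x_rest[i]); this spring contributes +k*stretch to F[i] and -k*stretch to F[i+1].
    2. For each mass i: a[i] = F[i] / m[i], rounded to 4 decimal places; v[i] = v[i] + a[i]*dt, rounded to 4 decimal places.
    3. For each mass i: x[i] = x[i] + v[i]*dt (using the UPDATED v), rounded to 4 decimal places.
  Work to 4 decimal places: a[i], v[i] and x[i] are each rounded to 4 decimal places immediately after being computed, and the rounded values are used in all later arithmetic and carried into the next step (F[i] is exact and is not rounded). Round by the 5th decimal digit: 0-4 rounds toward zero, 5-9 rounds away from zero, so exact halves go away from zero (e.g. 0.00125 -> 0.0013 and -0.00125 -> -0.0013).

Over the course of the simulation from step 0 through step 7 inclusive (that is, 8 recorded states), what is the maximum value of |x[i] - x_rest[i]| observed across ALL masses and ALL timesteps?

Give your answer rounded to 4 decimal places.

Answer: 2.4570

Derivation:
Step 0: x=[3.0000 12.0000 17.0000 19.0000] v=[0.0000 0.0000 0.0000 0.0000]
Step 1: x=[3.2500 11.8750 16.8125 19.1875] v=[1.0000 -0.5000 -0.7500 0.7500]
Step 2: x=[3.7266 11.6348 16.4649 19.5391] v=[1.9063 -0.9610 -1.3906 1.4063]
Step 3: x=[4.3850 11.2984 16.0075 20.0111] v=[2.6334 -1.3458 -1.8296 1.8878]
Step 4: x=[5.1630 10.8931 15.5060 20.5453] v=[3.1118 -1.6214 -2.0060 2.1369]
Step 5: x=[5.9866 10.4528 15.0312 21.0771] v=[3.2943 -1.7611 -1.8994 2.1271]
Step 6: x=[6.7768 10.0160 14.6481 21.5435] v=[3.1609 -1.7471 -1.5325 1.8656]
Step 7: x=[7.4570 9.6228 14.4064 21.8915] v=[2.7207 -1.5730 -0.9667 1.3918]
Max displacement = 2.4570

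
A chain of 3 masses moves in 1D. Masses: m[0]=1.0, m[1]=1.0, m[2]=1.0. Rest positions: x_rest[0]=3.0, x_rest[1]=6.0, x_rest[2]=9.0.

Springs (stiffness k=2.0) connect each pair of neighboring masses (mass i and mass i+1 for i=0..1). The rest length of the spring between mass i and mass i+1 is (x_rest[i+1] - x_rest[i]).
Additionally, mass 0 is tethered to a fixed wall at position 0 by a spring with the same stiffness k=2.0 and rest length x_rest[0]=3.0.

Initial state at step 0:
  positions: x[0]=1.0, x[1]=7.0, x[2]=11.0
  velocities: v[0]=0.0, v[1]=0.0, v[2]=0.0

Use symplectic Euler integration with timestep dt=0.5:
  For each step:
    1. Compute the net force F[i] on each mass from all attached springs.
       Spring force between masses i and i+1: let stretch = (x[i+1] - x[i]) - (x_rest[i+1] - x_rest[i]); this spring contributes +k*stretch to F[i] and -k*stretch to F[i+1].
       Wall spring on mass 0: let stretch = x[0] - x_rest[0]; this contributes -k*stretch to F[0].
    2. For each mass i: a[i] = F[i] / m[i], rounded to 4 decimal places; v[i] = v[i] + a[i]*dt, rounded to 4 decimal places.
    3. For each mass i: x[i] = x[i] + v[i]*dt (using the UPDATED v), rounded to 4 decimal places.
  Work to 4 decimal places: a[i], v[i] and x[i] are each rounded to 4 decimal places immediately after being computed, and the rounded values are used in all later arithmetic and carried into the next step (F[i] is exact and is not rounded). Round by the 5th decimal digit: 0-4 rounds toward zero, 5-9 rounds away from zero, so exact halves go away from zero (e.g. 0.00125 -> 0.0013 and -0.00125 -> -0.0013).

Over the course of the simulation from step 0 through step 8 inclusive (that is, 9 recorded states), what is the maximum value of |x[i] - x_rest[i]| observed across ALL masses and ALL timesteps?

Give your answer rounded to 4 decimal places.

Step 0: x=[1.0000 7.0000 11.0000] v=[0.0000 0.0000 0.0000]
Step 1: x=[3.5000 6.0000 10.5000] v=[5.0000 -2.0000 -1.0000]
Step 2: x=[5.5000 6.0000 9.2500] v=[4.0000 0.0000 -2.5000]
Step 3: x=[5.0000 7.3750 7.8750] v=[-1.0000 2.7500 -2.7500]
Step 4: x=[3.1875 7.8125 7.7500] v=[-3.6250 0.8750 -0.2500]
Step 5: x=[2.0938 5.9063 9.1563] v=[-2.1875 -3.8125 2.8125]
Step 6: x=[1.8594 3.7188 10.4376] v=[-0.4688 -4.3750 2.5625]
Step 7: x=[1.6250 3.9610 9.8595] v=[-0.4688 0.4844 -1.1563]
Step 8: x=[1.7461 5.9845 7.8321] v=[0.2422 4.0469 -4.0548]
Max displacement = 2.5000

Answer: 2.5000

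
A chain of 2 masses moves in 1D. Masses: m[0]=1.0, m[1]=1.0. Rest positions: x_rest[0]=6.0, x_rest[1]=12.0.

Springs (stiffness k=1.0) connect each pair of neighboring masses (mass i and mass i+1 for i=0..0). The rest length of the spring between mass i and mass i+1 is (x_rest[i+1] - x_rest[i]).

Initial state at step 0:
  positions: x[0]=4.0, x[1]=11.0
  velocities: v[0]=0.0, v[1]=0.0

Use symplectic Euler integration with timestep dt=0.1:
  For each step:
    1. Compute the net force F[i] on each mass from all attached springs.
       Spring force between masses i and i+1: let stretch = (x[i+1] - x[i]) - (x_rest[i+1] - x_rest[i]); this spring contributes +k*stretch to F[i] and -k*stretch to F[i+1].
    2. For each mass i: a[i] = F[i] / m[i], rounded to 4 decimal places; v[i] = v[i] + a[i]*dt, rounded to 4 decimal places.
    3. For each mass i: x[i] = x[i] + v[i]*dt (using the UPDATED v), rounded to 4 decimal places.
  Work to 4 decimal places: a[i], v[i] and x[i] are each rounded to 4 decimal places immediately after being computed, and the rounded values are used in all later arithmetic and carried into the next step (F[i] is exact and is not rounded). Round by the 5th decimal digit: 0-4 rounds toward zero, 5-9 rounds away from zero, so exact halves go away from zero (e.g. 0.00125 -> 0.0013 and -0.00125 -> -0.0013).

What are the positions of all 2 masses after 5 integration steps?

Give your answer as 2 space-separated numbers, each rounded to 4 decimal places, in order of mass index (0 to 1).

Step 0: x=[4.0000 11.0000] v=[0.0000 0.0000]
Step 1: x=[4.0100 10.9900] v=[0.1000 -0.1000]
Step 2: x=[4.0298 10.9702] v=[0.1980 -0.1980]
Step 3: x=[4.0590 10.9410] v=[0.2920 -0.2920]
Step 4: x=[4.0970 10.9030] v=[0.3802 -0.3802]
Step 5: x=[4.1431 10.8569] v=[0.4608 -0.4608]

Answer: 4.1431 10.8569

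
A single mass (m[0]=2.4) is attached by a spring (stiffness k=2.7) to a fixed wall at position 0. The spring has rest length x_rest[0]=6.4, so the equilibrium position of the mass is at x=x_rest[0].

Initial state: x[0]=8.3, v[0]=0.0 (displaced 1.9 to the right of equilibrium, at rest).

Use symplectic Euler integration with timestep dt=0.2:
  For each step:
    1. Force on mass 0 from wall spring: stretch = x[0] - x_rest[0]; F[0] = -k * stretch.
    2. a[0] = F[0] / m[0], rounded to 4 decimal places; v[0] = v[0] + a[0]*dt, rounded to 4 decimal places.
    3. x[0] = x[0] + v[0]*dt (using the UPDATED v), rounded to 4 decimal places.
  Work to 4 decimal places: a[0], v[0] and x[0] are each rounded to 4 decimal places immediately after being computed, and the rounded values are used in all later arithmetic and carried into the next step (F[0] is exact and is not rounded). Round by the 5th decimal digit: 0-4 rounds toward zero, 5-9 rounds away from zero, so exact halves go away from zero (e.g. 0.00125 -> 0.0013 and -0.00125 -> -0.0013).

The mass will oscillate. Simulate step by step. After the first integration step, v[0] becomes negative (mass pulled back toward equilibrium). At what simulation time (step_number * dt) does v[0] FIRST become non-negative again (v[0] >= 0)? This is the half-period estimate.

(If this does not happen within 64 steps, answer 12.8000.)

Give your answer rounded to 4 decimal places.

Answer: 3.0000

Derivation:
Step 0: x=[8.3000] v=[0.0000]
Step 1: x=[8.2145] v=[-0.4275]
Step 2: x=[8.0473] v=[-0.8358]
Step 3: x=[7.8060] v=[-1.2064]
Step 4: x=[7.5014] v=[-1.5228]
Step 5: x=[7.1473] v=[-1.7706]
Step 6: x=[6.7596] v=[-1.9387]
Step 7: x=[6.3557] v=[-2.0196]
Step 8: x=[5.9538] v=[-2.0096]
Step 9: x=[5.5720] v=[-1.9092]
Step 10: x=[5.2274] v=[-1.7229]
Step 11: x=[4.9356] v=[-1.4591]
Step 12: x=[4.7097] v=[-1.1296]
Step 13: x=[4.5598] v=[-0.7493]
Step 14: x=[4.4927] v=[-0.3353]
Step 15: x=[4.5115] v=[0.0938]
First v>=0 after going negative at step 15, time=3.0000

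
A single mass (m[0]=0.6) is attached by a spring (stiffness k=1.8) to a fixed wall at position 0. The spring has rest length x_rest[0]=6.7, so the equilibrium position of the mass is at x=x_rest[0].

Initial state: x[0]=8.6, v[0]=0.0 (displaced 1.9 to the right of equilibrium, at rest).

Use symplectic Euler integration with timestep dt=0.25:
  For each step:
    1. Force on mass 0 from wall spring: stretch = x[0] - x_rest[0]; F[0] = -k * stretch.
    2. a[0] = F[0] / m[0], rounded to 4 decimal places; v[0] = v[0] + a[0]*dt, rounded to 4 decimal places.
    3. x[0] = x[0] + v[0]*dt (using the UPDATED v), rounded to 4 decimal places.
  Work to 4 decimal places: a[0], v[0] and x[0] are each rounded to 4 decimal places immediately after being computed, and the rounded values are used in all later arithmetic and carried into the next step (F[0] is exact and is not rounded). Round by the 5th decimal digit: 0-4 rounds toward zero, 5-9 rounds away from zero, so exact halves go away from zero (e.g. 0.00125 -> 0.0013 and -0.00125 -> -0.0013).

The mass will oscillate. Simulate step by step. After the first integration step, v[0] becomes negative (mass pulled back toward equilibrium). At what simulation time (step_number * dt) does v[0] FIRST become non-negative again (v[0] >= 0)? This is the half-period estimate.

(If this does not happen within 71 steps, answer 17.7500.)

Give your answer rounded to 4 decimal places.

Answer: 2.0000

Derivation:
Step 0: x=[8.6000] v=[0.0000]
Step 1: x=[8.2438] v=[-1.4250]
Step 2: x=[7.5981] v=[-2.5829]
Step 3: x=[6.7840] v=[-3.2565]
Step 4: x=[5.9541] v=[-3.3195]
Step 5: x=[5.2641] v=[-2.7601]
Step 6: x=[4.8433] v=[-1.6832]
Step 7: x=[4.7706] v=[-0.2907]
Step 8: x=[5.0597] v=[1.1564]
First v>=0 after going negative at step 8, time=2.0000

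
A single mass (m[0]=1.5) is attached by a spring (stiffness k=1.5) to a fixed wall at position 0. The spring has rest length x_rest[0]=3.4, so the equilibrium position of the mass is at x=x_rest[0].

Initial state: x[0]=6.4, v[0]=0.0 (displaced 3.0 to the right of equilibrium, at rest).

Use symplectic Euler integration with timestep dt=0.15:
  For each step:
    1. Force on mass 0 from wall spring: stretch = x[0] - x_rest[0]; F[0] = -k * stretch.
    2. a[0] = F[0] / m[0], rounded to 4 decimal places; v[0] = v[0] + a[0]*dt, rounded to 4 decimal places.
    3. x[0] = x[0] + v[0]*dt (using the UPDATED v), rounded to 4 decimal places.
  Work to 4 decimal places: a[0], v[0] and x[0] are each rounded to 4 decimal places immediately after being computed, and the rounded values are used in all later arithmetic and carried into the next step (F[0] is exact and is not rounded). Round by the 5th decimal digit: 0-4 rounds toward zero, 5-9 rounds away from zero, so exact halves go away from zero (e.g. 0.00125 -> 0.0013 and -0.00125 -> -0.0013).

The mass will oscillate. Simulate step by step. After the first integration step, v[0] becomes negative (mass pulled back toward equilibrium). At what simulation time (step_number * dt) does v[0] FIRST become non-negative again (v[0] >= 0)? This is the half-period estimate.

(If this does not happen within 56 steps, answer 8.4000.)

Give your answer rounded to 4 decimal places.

Answer: 3.1500

Derivation:
Step 0: x=[6.4000] v=[0.0000]
Step 1: x=[6.3325] v=[-0.4500]
Step 2: x=[6.1990] v=[-0.8899]
Step 3: x=[6.0025] v=[-1.3098]
Step 4: x=[5.7475] v=[-1.7002]
Step 5: x=[5.4397] v=[-2.0523]
Step 6: x=[5.0860] v=[-2.3583]
Step 7: x=[4.6943] v=[-2.6112]
Step 8: x=[4.2735] v=[-2.8053]
Step 9: x=[3.8331] v=[-2.9363]
Step 10: x=[3.3829] v=[-3.0013]
Step 11: x=[2.9331] v=[-2.9987]
Step 12: x=[2.4938] v=[-2.9287]
Step 13: x=[2.0749] v=[-2.7928]
Step 14: x=[1.6858] v=[-2.5940]
Step 15: x=[1.3353] v=[-2.3369]
Step 16: x=[1.0312] v=[-2.0272]
Step 17: x=[0.7804] v=[-1.6719]
Step 18: x=[0.5886] v=[-1.2790]
Step 19: x=[0.4600] v=[-0.8573]
Step 20: x=[0.3976] v=[-0.4163]
Step 21: x=[0.4027] v=[0.0341]
First v>=0 after going negative at step 21, time=3.1500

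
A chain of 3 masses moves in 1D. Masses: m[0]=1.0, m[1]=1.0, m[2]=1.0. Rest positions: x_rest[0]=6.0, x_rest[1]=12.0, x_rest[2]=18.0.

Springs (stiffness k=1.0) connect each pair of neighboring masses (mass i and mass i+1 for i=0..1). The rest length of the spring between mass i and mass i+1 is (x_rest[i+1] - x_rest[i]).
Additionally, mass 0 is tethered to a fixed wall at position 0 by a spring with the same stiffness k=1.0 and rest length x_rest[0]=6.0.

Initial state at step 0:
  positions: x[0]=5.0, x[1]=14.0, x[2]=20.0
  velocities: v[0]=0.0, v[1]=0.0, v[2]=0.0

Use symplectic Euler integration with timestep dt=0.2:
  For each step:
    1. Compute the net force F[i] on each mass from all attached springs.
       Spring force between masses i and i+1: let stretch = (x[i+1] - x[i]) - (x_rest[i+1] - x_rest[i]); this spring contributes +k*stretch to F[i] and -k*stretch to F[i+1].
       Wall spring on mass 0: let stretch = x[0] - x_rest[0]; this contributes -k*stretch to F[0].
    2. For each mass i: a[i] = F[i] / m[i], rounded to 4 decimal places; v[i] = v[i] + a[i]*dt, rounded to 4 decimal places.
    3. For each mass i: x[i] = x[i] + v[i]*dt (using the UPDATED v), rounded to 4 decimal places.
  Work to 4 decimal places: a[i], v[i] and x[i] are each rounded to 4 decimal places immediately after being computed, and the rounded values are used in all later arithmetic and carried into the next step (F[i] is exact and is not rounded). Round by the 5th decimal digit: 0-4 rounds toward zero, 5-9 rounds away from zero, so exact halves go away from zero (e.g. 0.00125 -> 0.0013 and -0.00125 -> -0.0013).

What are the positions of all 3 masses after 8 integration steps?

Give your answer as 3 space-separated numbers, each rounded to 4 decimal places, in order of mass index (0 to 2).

Answer: 7.8947 12.1674 19.3213

Derivation:
Step 0: x=[5.0000 14.0000 20.0000] v=[0.0000 0.0000 0.0000]
Step 1: x=[5.1600 13.8800 20.0000] v=[0.8000 -0.6000 0.0000]
Step 2: x=[5.4624 13.6560 19.9952] v=[1.5120 -1.1200 -0.0240]
Step 3: x=[5.8740 13.3578 19.9768] v=[2.0582 -1.4909 -0.0918]
Step 4: x=[6.3500 13.0250 19.9337] v=[2.3802 -1.6639 -0.2156]
Step 5: x=[6.8390 12.7016 19.8542] v=[2.4452 -1.6172 -0.3973]
Step 6: x=[7.2890 12.4298 19.7286] v=[2.2499 -1.3592 -0.6278]
Step 7: x=[7.6531 12.2443 19.5511] v=[1.8203 -0.9276 -0.8876]
Step 8: x=[7.8947 12.1674 19.3213] v=[1.2079 -0.3845 -1.1490]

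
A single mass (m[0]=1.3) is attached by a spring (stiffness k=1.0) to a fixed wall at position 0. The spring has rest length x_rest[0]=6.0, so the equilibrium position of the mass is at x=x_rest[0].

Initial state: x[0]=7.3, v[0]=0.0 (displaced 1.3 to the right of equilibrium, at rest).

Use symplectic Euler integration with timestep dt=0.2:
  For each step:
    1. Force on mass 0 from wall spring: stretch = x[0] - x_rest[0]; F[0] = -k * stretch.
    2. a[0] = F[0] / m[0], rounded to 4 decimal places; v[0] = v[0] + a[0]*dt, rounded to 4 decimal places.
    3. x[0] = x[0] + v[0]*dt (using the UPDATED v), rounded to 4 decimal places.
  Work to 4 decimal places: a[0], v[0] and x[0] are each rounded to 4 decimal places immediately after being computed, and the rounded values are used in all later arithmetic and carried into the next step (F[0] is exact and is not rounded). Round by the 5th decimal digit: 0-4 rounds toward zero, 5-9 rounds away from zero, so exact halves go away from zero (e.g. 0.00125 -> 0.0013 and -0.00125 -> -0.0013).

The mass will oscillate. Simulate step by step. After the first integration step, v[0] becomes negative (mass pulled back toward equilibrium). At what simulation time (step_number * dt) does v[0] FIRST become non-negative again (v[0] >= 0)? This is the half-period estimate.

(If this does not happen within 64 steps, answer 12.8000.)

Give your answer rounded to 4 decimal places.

Step 0: x=[7.3000] v=[0.0000]
Step 1: x=[7.2600] v=[-0.2000]
Step 2: x=[7.1812] v=[-0.3938]
Step 3: x=[7.0661] v=[-0.5755]
Step 4: x=[6.9182] v=[-0.7395]
Step 5: x=[6.7420] v=[-0.8808]
Step 6: x=[6.5430] v=[-0.9950]
Step 7: x=[6.3273] v=[-1.0785]
Step 8: x=[6.1015] v=[-1.1289]
Step 9: x=[5.8726] v=[-1.1445]
Step 10: x=[5.6476] v=[-1.1249]
Step 11: x=[5.4335] v=[-1.0707]
Step 12: x=[5.2368] v=[-0.9835]
Step 13: x=[5.0636] v=[-0.8661]
Step 14: x=[4.9192] v=[-0.7220]
Step 15: x=[4.8081] v=[-0.5557]
Step 16: x=[4.7336] v=[-0.3723]
Step 17: x=[4.6981] v=[-0.1775]
Step 18: x=[4.7027] v=[0.0228]
First v>=0 after going negative at step 18, time=3.6000

Answer: 3.6000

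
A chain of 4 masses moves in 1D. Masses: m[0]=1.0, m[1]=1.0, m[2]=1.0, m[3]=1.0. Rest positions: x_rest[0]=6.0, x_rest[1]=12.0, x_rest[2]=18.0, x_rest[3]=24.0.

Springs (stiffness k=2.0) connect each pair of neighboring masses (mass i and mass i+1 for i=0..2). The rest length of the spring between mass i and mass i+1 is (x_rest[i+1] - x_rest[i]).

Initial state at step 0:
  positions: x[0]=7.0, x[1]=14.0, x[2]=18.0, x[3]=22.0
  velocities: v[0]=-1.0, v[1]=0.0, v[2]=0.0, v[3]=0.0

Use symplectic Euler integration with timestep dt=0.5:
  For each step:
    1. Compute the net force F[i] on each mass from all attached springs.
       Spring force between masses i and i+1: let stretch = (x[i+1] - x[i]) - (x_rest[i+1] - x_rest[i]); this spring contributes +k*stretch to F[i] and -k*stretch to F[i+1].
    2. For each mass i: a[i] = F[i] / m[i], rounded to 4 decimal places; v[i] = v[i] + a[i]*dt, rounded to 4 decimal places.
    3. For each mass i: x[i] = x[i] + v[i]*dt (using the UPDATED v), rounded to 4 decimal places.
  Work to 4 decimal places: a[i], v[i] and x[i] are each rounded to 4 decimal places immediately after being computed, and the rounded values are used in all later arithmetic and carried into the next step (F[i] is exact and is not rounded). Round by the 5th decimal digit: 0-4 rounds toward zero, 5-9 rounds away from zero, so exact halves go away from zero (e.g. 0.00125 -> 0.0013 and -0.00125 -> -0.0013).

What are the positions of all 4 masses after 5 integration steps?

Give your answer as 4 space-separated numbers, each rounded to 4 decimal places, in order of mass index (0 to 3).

Answer: 3.1250 11.5625 18.9375 24.8750

Derivation:
Step 0: x=[7.0000 14.0000 18.0000 22.0000] v=[-1.0000 0.0000 0.0000 0.0000]
Step 1: x=[7.0000 12.5000 18.0000 23.0000] v=[0.0000 -3.0000 0.0000 2.0000]
Step 2: x=[6.7500 11.0000 17.7500 24.5000] v=[-0.5000 -3.0000 -0.5000 3.0000]
Step 3: x=[5.6250 10.7500 17.5000 25.6250] v=[-2.2500 -0.5000 -0.5000 2.2500]
Step 4: x=[4.0625 11.3125 17.9375 25.6875] v=[-3.1250 1.1250 0.8750 0.1250]
Step 5: x=[3.1250 11.5625 18.9375 24.8750] v=[-1.8750 0.5000 2.0000 -1.6250]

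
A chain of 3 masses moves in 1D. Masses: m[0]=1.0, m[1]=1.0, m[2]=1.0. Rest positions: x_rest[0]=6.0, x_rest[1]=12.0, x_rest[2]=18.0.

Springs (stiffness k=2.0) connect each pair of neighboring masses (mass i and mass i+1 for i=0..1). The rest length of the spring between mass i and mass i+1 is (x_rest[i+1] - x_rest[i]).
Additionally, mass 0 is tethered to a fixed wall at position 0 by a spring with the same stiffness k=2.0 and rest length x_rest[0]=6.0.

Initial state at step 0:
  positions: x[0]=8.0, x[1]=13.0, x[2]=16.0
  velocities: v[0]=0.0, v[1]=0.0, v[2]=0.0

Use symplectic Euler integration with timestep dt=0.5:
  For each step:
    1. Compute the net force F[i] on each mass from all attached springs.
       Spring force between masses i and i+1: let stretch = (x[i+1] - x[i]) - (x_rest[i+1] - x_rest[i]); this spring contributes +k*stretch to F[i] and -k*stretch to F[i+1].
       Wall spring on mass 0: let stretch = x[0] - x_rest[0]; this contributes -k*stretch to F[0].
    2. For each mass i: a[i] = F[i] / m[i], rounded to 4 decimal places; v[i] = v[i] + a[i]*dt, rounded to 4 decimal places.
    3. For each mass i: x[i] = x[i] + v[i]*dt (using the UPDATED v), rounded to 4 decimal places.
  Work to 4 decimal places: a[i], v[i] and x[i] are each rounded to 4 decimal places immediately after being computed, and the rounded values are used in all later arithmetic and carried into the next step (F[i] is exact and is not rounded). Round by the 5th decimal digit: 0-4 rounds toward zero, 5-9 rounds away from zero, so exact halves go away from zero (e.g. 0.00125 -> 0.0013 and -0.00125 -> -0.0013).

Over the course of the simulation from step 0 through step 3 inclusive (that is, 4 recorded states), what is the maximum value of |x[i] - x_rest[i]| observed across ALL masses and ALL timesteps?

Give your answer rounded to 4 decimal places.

Answer: 2.5000

Derivation:
Step 0: x=[8.0000 13.0000 16.0000] v=[0.0000 0.0000 0.0000]
Step 1: x=[6.5000 12.0000 17.5000] v=[-3.0000 -2.0000 3.0000]
Step 2: x=[4.5000 11.0000 19.2500] v=[-4.0000 -2.0000 3.5000]
Step 3: x=[3.5000 10.8750 19.8750] v=[-2.0000 -0.2500 1.2500]
Max displacement = 2.5000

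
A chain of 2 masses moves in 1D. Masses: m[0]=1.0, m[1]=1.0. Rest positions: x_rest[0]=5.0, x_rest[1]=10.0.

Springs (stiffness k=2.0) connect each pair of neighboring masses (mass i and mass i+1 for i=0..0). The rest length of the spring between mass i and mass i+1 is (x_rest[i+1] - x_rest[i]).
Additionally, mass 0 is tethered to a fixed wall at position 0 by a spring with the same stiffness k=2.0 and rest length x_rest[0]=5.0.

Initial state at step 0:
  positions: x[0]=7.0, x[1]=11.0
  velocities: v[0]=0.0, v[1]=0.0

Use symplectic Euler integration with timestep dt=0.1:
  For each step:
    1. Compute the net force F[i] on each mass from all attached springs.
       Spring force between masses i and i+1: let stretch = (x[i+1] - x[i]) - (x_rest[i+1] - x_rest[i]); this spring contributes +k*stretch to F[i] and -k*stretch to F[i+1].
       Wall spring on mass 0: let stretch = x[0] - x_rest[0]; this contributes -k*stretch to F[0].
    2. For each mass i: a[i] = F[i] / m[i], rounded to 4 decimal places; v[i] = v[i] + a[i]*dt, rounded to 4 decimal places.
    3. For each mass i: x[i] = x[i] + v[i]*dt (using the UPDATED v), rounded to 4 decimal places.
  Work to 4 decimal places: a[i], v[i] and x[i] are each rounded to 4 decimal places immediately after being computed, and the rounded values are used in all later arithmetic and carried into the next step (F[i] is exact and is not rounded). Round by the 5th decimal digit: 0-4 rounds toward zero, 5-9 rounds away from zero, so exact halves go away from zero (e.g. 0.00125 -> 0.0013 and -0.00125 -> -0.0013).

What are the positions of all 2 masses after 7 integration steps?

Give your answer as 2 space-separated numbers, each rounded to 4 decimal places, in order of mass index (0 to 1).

Answer: 5.6438 11.3762

Derivation:
Step 0: x=[7.0000 11.0000] v=[0.0000 0.0000]
Step 1: x=[6.9400 11.0200] v=[-0.6000 0.2000]
Step 2: x=[6.8228 11.0584] v=[-1.1720 0.3840]
Step 3: x=[6.6539 11.1121] v=[-1.6894 0.5369]
Step 4: x=[6.4411 11.1766] v=[-2.1285 0.6453]
Step 5: x=[6.1941 11.2464] v=[-2.4696 0.6982]
Step 6: x=[5.9243 11.3152] v=[-2.6980 0.6877]
Step 7: x=[5.6438 11.3762] v=[-2.8047 0.6095]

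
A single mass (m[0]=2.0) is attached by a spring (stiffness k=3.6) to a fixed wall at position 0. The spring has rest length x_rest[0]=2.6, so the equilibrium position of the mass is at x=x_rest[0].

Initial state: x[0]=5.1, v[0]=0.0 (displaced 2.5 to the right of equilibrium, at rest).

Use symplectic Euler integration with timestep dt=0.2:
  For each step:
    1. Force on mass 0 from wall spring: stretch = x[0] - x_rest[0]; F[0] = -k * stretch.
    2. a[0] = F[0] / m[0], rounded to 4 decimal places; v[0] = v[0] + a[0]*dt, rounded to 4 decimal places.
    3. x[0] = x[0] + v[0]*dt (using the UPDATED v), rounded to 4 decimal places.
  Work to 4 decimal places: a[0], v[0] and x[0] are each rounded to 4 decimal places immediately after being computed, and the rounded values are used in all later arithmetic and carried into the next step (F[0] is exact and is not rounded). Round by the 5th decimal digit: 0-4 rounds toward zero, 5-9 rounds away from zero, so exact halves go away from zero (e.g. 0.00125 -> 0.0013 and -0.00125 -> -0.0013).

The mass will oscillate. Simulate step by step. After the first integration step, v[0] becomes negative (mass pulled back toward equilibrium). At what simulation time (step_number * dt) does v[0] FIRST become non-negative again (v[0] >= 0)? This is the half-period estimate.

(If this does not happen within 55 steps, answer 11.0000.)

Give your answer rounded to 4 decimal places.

Answer: 2.4000

Derivation:
Step 0: x=[5.1000] v=[0.0000]
Step 1: x=[4.9200] v=[-0.9000]
Step 2: x=[4.5730] v=[-1.7352]
Step 3: x=[4.0839] v=[-2.4455]
Step 4: x=[3.4880] v=[-2.9797]
Step 5: x=[2.8281] v=[-3.2994]
Step 6: x=[2.1518] v=[-3.3815]
Step 7: x=[1.5078] v=[-3.2201]
Step 8: x=[0.9424] v=[-2.8269]
Step 9: x=[0.4964] v=[-2.2302]
Step 10: x=[0.2018] v=[-1.4729]
Step 11: x=[0.0799] v=[-0.6095]
Step 12: x=[0.1394] v=[0.2977]
First v>=0 after going negative at step 12, time=2.4000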